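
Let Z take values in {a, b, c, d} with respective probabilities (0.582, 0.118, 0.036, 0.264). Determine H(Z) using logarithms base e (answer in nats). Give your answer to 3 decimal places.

1.038 nats

H(Z) = −Σ p·ln p.
  −(0.582)·ln(0.582) = 0.3150
  −(0.118)·ln(0.118) = 0.2522
  −(0.036)·ln(0.036) = 0.1197
  −(0.264)·ln(0.264) = 0.3516
Sum: 0.3150 + 0.2522 + 0.1197 + 0.3516 = 1.038 nats.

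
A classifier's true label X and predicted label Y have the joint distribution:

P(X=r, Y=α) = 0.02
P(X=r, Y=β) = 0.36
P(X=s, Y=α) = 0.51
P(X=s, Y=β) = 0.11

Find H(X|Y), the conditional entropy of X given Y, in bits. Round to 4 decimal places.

Marginals: p(X) = (0.3800, 0.6200), p(Y) = (0.5300, 0.4700).
H(X|Y) = Σ p(Y) · H(X|Y=·).
  Y=α: p=0.5300, H(X|Y=α) = 0.2318
  Y=β: p=0.4700, H(X|Y=β) = 0.7850
Weighted sum = 0.4918 bits.

0.4918 bits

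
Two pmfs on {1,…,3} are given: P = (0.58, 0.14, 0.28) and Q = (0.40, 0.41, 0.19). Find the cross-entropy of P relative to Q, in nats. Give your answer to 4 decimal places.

H(P,Q) = −Σ p·ln q.
  −0.58·ln(0.40) = 0.53145
  −0.14·ln(0.41) = 0.12482
  −0.28·ln(0.19) = 0.46500
H(P,Q) = 1.1213 nats.

1.1213 nats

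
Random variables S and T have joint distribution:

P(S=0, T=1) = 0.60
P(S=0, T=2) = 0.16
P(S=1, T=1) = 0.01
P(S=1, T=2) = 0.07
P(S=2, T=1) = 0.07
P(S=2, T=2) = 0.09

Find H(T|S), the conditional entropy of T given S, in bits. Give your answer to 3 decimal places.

0.766 bits

Marginals: p(S) = (0.7600, 0.0800, 0.1600), p(T) = (0.6800, 0.3200).
H(T|S) = Σ p(S) · H(T|S=·).
  S=0: p=0.7600, H(T|S=0) = 0.7425
  S=1: p=0.0800, H(T|S=1) = 0.5436
  S=2: p=0.1600, H(T|S=2) = 0.9887
Weighted sum = 0.766 bits.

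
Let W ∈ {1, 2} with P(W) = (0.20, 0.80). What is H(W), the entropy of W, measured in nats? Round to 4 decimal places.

H(W) = −Σ p·ln p.
  −(0.20)·ln(0.20) = 0.32189
  −(0.80)·ln(0.80) = 0.17851
Sum: 0.32189 + 0.17851 = 0.5004 nats.

0.5004 nats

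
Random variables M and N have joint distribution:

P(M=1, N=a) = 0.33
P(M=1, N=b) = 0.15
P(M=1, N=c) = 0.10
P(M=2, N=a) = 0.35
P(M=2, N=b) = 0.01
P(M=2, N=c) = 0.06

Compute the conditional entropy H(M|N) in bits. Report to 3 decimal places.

Marginals: p(M) = (0.5800, 0.4200), p(N) = (0.6800, 0.1600, 0.1600).
H(M|N) = Σ p(N) · H(M|N=·).
  N=a: p=0.6800, H(M|N=a) = 0.9994
  N=b: p=0.1600, H(M|N=b) = 0.3373
  N=c: p=0.1600, H(M|N=c) = 0.9544
Weighted sum = 0.886 bits.

0.886 bits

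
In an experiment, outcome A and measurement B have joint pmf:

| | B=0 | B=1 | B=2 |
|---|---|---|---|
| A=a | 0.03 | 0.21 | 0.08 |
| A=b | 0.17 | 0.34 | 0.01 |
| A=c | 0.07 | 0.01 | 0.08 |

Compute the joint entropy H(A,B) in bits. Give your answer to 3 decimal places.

2.573 bits

H(A,B) = −Σ p(x,y)·log₂ p(x,y) over all 9 cells.
  cell (a,0): −0.03·log₂0.03 = 0.1518
  cell (a,1): −0.21·log₂0.21 = 0.4728
  cell (a,2): −0.08·log₂0.08 = 0.2915
  cell (b,0): −0.17·log₂0.17 = 0.4346
  cell (b,1): −0.34·log₂0.34 = 0.5292
  cell (b,2): −0.01·log₂0.01 = 0.0664
  cell (c,0): −0.07·log₂0.07 = 0.2686
  cell (c,1): −0.01·log₂0.01 = 0.0664
  cell (c,2): −0.08·log₂0.08 = 0.2915
Sum = 2.573 bits.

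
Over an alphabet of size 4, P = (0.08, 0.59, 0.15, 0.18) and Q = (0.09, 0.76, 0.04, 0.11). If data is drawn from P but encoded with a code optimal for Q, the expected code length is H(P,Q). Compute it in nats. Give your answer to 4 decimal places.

1.2347 nats

H(P,Q) = −Σ p·ln q.
  −0.08·ln(0.09) = 0.19264
  −0.59·ln(0.76) = 0.16192
  −0.15·ln(0.04) = 0.48283
  −0.18·ln(0.11) = 0.39731
H(P,Q) = 1.2347 nats.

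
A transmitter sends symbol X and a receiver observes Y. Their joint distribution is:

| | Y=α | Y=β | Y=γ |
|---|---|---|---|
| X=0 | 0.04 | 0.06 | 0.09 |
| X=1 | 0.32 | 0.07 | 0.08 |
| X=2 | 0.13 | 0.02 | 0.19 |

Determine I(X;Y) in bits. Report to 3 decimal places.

Marginals: p(X) = (0.1900, 0.4700, 0.3400), p(Y) = (0.4900, 0.1500, 0.3600).
I(X;Y) = H(X) + H(Y) − H(X,Y).
H(X) = 1.4964, H(Y) = 1.4454, H(X,Y) = 2.7788.
I(X;Y) = 1.4964 + 1.4454 − 2.7788 = 0.163 bits.

0.163 bits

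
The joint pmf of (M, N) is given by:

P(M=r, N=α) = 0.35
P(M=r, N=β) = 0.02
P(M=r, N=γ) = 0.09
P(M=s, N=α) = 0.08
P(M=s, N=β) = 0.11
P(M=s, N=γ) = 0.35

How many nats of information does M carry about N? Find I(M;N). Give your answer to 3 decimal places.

0.205 nats

Marginals: p(M) = (0.4600, 0.5400), p(N) = (0.4300, 0.1300, 0.4400).
I(M;N) = Σ p(x,y)·ln[p(x,y)/(p(x)p(y))].
  (r,α): 0.35·ln(1.7695) = 0.1997
  (r,β): 0.02·ln(0.3344) = -0.0219
  (r,γ): 0.09·ln(0.4447) = -0.0729
  (s,α): 0.08·ln(0.3445) = -0.0852
  (s,β): 0.11·ln(1.5670) = 0.0494
  (s,γ): 0.35·ln(1.4731) = 0.1356
Sum = 0.205 nats.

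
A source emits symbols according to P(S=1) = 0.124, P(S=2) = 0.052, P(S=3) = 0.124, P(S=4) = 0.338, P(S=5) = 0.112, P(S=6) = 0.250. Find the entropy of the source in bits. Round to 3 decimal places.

2.351 bits

H(S) = −Σ p·log₂ p.
  −(0.124)·log₂(0.124) = 0.3734
  −(0.052)·log₂(0.052) = 0.2218
  −(0.124)·log₂(0.124) = 0.3734
  −(0.338)·log₂(0.338) = 0.5289
  −(0.112)·log₂(0.112) = 0.3537
  −(0.250)·log₂(0.250) = 0.5000
Sum: 0.3734 + 0.2218 + 0.3734 + 0.5289 + 0.3537 + 0.5000 = 2.351 bits.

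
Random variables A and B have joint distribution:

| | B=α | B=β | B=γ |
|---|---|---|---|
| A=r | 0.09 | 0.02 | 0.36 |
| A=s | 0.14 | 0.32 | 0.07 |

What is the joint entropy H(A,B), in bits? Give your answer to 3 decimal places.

H(A,B) = −Σ p(x,y)·log₂ p(x,y) over all 6 cells.
  cell (r,α): −0.09·log₂0.09 = 0.3127
  cell (r,β): −0.02·log₂0.02 = 0.1129
  cell (r,γ): −0.36·log₂0.36 = 0.5306
  cell (s,α): −0.14·log₂0.14 = 0.3971
  cell (s,β): −0.32·log₂0.32 = 0.5260
  cell (s,γ): −0.07·log₂0.07 = 0.2686
Sum = 2.148 bits.

2.148 bits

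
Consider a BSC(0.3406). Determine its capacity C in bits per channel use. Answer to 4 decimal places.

0.0746 bits

Binary symmetric channel: C = 1 − h₂(ε) where h₂ is the binary entropy function.
h₂(0.3406) = −0.3406·log₂0.3406 − 0.6594·log₂0.6594 = 0.9254.
C = 1 − 0.9254 = 0.0746 bits per channel use.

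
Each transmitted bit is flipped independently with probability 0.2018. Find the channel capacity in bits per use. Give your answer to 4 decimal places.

Binary symmetric channel: C = 1 − h₂(ε) where h₂ is the binary entropy function.
h₂(0.2018) = −0.2018·log₂0.2018 − 0.7982·log₂0.7982 = 0.7255.
C = 1 − 0.7255 = 0.2745 bits per channel use.

0.2745 bits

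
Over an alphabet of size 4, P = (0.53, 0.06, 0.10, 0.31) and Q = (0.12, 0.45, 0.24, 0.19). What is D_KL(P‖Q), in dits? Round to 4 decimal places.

0.3173 dits

D(P‖Q) = Σ p·log₁₀(p/q).
  0.53·log₁₀(0.53/0.12) = 0.34190
  0.06·log₁₀(0.06/0.45) = -0.05250
  0.10·log₁₀(0.10/0.24) = -0.03802
  0.31·log₁₀(0.31/0.19) = 0.06591
D(P‖Q) = 0.3173 dits.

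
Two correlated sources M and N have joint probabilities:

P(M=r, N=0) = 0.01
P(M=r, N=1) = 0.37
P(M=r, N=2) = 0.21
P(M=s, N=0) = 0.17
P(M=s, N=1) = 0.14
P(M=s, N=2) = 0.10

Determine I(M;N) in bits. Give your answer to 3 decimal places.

0.207 bits

Marginals: p(M) = (0.5900, 0.4100), p(N) = (0.1800, 0.5100, 0.3100).
I(M;N) = H(M) + H(N) − H(M,N).
H(M) = 0.9765, H(N) = 1.4645, H(M,N) = 2.2339.
I(M;N) = 0.9765 + 1.4645 − 2.2339 = 0.207 bits.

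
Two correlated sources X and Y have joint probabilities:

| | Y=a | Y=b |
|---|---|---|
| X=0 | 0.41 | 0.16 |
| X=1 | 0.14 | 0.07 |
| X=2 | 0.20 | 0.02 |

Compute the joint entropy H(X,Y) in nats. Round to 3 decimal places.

1.520 nats

H(X,Y) = −Σ p(x,y)·ln p(x,y) over all 6 cells.
  cell (0,a): −0.41·ln0.41 = 0.3656
  cell (0,b): −0.16·ln0.16 = 0.2932
  cell (1,a): −0.14·ln0.14 = 0.2753
  cell (1,b): −0.07·ln0.07 = 0.1861
  cell (2,a): −0.20·ln0.20 = 0.3219
  cell (2,b): −0.02·ln0.02 = 0.0782
Sum = 1.520 nats.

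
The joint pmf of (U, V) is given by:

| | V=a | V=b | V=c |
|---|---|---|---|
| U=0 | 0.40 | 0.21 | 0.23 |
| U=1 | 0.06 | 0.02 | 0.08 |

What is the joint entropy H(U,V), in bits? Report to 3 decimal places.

H(U,V) = −Σ p(x,y)·log₂ p(x,y) over all 6 cells.
  cell (0,a): −0.40·log₂0.40 = 0.5288
  cell (0,b): −0.21·log₂0.21 = 0.4728
  cell (0,c): −0.23·log₂0.23 = 0.4877
  cell (1,a): −0.06·log₂0.06 = 0.2435
  cell (1,b): −0.02·log₂0.02 = 0.1129
  cell (1,c): −0.08·log₂0.08 = 0.2915
Sum = 2.137 bits.

2.137 bits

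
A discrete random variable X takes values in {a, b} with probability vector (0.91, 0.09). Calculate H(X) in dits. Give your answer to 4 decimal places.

H(X) = −Σ p·log₁₀ p.
  −(0.91)·log₁₀(0.91) = 0.03727
  −(0.09)·log₁₀(0.09) = 0.09412
Sum: 0.03727 + 0.09412 = 0.1314 dits.

0.1314 dits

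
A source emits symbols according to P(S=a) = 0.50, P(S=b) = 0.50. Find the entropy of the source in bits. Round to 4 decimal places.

1.0000 bits

H(S) = −Σ p·log₂ p.
  −(0.50)·log₂(0.50) = 0.50000
  −(0.50)·log₂(0.50) = 0.50000
Sum: 0.50000 + 0.50000 = 1.0000 bits.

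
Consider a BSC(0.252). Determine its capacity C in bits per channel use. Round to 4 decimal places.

0.1856 bits

Binary symmetric channel: C = 1 − h₂(ε) where h₂ is the binary entropy function.
h₂(0.252) = −0.252·log₂0.252 − 0.748·log₂0.748 = 0.8144.
C = 1 − 0.8144 = 0.1856 bits per channel use.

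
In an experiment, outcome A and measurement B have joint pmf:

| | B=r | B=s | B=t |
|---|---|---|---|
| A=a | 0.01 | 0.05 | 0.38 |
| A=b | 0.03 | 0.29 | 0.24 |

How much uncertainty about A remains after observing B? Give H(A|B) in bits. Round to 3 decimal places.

Marginals: p(A) = (0.4400, 0.5600), p(B) = (0.0400, 0.3400, 0.6200).
H(A|B) = Σ p(B) · H(A|B=·).
  B=r: p=0.0400, H(A|B=r) = 0.8113
  B=s: p=0.3400, H(A|B=s) = 0.6024
  B=t: p=0.6200, H(A|B=t) = 0.9629
Weighted sum = 0.834 bits.

0.834 bits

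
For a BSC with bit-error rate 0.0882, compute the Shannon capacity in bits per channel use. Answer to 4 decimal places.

Binary symmetric channel: C = 1 − h₂(ε) where h₂ is the binary entropy function.
h₂(0.0882) = −0.0882·log₂0.0882 − 0.9118·log₂0.9118 = 0.4304.
C = 1 − 0.4304 = 0.5696 bits per channel use.

0.5696 bits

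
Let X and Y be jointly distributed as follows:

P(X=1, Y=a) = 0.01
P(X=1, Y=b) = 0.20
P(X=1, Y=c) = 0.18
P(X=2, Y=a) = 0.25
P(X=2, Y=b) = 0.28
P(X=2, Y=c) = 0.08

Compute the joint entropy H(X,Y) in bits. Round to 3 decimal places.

H(X,Y) = −Σ p(x,y)·log₂ p(x,y) over all 6 cells.
  cell (1,a): −0.01·log₂0.01 = 0.0664
  cell (1,b): −0.20·log₂0.20 = 0.4644
  cell (1,c): −0.18·log₂0.18 = 0.4453
  cell (2,a): −0.25·log₂0.25 = 0.5000
  cell (2,b): −0.28·log₂0.28 = 0.5142
  cell (2,c): −0.08·log₂0.08 = 0.2915
Sum = 2.282 bits.

2.282 bits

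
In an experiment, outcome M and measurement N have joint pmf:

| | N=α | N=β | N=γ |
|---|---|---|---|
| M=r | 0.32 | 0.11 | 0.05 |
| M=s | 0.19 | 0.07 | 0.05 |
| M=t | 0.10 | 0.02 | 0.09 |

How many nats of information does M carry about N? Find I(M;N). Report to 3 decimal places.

0.048 nats

Marginals: p(M) = (0.4800, 0.3100, 0.2100), p(N) = (0.6100, 0.2000, 0.1900).
I(M;N) = H(M) + H(N) − H(M,N).
H(M) = 1.0431, H(N) = 0.9389, H(M,N) = 1.9339.
I(M;N) = 1.0431 + 0.9389 − 1.9339 = 0.048 nats.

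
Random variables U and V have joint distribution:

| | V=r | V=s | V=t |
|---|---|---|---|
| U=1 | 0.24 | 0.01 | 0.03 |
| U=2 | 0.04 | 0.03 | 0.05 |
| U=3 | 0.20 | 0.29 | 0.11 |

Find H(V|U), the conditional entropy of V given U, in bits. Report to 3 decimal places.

Marginals: p(U) = (0.2800, 0.1200, 0.6000), p(V) = (0.4800, 0.3300, 0.1900).
H(V|U) = Σ p(U) · H(V|U=·).
  U=1: p=0.2800, H(V|U=1) = 0.7076
  U=2: p=0.1200, H(V|U=2) = 1.5546
  U=3: p=0.6000, H(V|U=3) = 1.4840
Weighted sum = 1.275 bits.

1.275 bits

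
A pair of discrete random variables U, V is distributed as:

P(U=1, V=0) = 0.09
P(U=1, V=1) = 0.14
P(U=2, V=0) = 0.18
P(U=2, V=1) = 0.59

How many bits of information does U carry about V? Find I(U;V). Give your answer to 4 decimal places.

Marginals: p(U) = (0.2300, 0.7700), p(V) = (0.2700, 0.7300).
I(U;V) = H(U) + H(V) − H(U,V).
H(U) = 0.7780, H(V) = 0.8415, H(U,V) = 1.6042.
I(U;V) = 0.7780 + 0.8415 − 1.6042 = 0.0153 bits.

0.0153 bits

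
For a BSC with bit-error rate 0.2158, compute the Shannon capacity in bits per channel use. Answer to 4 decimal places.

0.2476 bits

Binary symmetric channel: C = 1 − h₂(ε) where h₂ is the binary entropy function.
h₂(0.2158) = −0.2158·log₂0.2158 − 0.7842·log₂0.7842 = 0.7524.
C = 1 − 0.7524 = 0.2476 bits per channel use.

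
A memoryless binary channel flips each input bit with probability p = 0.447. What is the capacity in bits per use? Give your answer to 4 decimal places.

0.0081 bits

Binary symmetric channel: C = 1 − h₂(ε) where h₂ is the binary entropy function.
h₂(0.447) = −0.447·log₂0.447 − 0.553·log₂0.553 = 0.9919.
C = 1 − 0.9919 = 0.0081 bits per channel use.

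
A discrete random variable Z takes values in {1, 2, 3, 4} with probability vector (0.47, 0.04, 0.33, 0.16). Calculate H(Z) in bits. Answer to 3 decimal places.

H(Z) = −Σ p·log₂ p.
  −(0.47)·log₂(0.47) = 0.5120
  −(0.04)·log₂(0.04) = 0.1858
  −(0.33)·log₂(0.33) = 0.5278
  −(0.16)·log₂(0.16) = 0.4230
Sum: 0.5120 + 0.1858 + 0.5278 + 0.4230 = 1.649 bits.

1.649 bits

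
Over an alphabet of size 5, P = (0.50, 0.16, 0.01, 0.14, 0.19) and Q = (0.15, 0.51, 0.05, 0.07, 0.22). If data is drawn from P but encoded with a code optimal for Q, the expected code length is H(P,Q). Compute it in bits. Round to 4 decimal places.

2.5193 bits

H(P,Q) = −Σ p·log₂ q.
  −0.50·log₂(0.15) = 1.36848
  −0.16·log₂(0.51) = 0.15543
  −0.01·log₂(0.05) = 0.04322
  −0.14·log₂(0.07) = 0.53711
  −0.19·log₂(0.22) = 0.41504
H(P,Q) = 2.5193 bits.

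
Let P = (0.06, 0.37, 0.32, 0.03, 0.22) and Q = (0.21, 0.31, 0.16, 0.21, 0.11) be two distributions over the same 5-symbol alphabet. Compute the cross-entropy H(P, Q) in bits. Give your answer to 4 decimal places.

2.3744 bits

H(P,Q) = −Σ p·log₂ q.
  −0.06·log₂(0.21) = 0.13509
  −0.37·log₂(0.31) = 0.62517
  −0.32·log₂(0.16) = 0.84603
  −0.03·log₂(0.21) = 0.06755
  −0.22·log₂(0.11) = 0.70057
H(P,Q) = 2.3744 bits.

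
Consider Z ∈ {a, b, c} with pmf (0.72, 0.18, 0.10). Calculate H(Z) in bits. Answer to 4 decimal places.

H(Z) = −Σ p·log₂ p.
  −(0.72)·log₂(0.72) = 0.34123
  −(0.18)·log₂(0.18) = 0.44531
  −(0.10)·log₂(0.10) = 0.33219
Sum: 0.34123 + 0.44531 + 0.33219 = 1.1187 bits.

1.1187 bits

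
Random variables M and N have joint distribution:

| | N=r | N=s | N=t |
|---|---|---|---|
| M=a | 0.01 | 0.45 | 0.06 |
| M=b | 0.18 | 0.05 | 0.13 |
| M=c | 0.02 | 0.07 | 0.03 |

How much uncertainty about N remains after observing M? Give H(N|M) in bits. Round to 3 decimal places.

Marginals: p(M) = (0.5200, 0.3600, 0.1200), p(N) = (0.2100, 0.5700, 0.2200).
H(N|M) = Σ p(M) · H(N|M=·).
  M=a: p=0.5200, H(N|M=a) = 0.6496
  M=b: p=0.3600, H(N|M=b) = 1.4262
  M=c: p=0.1200, H(N|M=c) = 1.3844
Weighted sum = 1.017 bits.

1.017 bits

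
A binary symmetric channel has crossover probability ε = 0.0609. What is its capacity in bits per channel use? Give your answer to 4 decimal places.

Binary symmetric channel: C = 1 − h₂(ε) where h₂ is the binary entropy function.
h₂(0.0609) = −0.0609·log₂0.0609 − 0.9391·log₂0.9391 = 0.3310.
C = 1 − 0.3310 = 0.6690 bits per channel use.

0.6690 bits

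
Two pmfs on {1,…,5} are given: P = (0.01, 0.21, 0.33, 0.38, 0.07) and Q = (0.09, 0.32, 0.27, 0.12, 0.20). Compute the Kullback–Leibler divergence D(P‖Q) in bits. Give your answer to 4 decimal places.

D(P‖Q) = Σ p·log₂(p/q).
  0.01·log₂(0.01/0.09) = -0.03170
  0.21·log₂(0.21/0.32) = -0.12761
  0.33·log₂(0.33/0.27) = 0.09554
  0.38·log₂(0.38/0.12) = 0.63193
  0.07·log₂(0.07/0.20) = -0.10602
D(P‖Q) = 0.4621 bits.

0.4621 bits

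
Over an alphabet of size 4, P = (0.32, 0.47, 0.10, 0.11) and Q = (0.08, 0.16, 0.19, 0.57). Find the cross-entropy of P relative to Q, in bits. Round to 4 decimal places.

2.7374 bits

H(P,Q) = −Σ p·log₂ q.
  −0.32·log₂(0.08) = 1.16603
  −0.47·log₂(0.16) = 1.24261
  −0.10·log₂(0.19) = 0.23959
  −0.11·log₂(0.57) = 0.08921
H(P,Q) = 2.7374 bits.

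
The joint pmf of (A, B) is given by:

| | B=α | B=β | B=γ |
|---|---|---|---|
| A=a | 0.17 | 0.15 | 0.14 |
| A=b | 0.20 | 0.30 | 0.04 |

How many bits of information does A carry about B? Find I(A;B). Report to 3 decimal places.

Marginals: p(A) = (0.4600, 0.5400), p(B) = (0.3700, 0.4500, 0.1800).
I(A;B) = H(A) + H(B) − H(A,B).
H(A) = 0.9954, H(B) = 1.4944, H(A,B) = 2.4135.
I(A;B) = 0.9954 + 1.4944 − 2.4135 = 0.076 bits.

0.076 bits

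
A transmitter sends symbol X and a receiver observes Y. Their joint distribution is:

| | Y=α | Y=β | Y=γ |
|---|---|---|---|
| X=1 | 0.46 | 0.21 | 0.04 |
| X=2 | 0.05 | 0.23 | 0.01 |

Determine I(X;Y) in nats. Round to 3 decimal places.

0.109 nats

Marginals: p(X) = (0.7100, 0.2900), p(Y) = (0.5100, 0.4400, 0.0500).
I(X;Y) = H(X) + H(Y) − H(X,Y).
H(X) = 0.6022, H(Y) = 0.8544, H(X,Y) = 1.3476.
I(X;Y) = 0.6022 + 0.8544 − 1.3476 = 0.109 nats.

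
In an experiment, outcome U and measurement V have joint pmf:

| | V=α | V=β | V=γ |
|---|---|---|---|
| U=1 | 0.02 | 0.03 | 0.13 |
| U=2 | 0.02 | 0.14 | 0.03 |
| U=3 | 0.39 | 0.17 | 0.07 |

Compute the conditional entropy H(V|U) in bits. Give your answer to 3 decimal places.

Marginals: p(U) = (0.1800, 0.1900, 0.6300), p(V) = (0.4300, 0.3400, 0.2300).
H(V|U) = Σ p(U) · H(V|U=·).
  U=1: p=0.1800, H(V|U=1) = 1.1221
  U=2: p=0.1900, H(V|U=2) = 1.0870
  U=3: p=0.6300, H(V|U=3) = 1.2905
Weighted sum = 1.222 bits.

1.222 bits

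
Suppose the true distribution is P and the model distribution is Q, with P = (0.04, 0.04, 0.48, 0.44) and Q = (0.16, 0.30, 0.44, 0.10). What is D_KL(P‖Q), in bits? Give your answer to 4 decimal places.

D(P‖Q) = Σ p·log₂(p/q).
  0.04·log₂(0.04/0.16) = -0.08000
  0.04·log₂(0.04/0.30) = -0.11628
  0.48·log₂(0.48/0.44) = 0.06025
  0.44·log₂(0.44/0.10) = 0.94050
D(P‖Q) = 0.8045 bits.

0.8045 bits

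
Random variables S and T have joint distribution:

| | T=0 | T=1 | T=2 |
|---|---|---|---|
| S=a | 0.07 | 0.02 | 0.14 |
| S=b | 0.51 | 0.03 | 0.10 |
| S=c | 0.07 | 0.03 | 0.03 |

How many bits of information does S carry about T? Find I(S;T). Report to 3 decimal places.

0.158 bits

Marginals: p(S) = (0.2300, 0.6400, 0.1300), p(T) = (0.6500, 0.0800, 0.2700).
I(S;T) = H(S) + H(T) − H(S,T).
H(S) = 1.2824, H(T) = 1.2055, H(S,T) = 2.3300.
I(S;T) = 1.2824 + 1.2055 − 2.3300 = 0.158 bits.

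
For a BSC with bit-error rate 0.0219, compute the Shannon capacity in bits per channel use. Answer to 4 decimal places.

0.8480 bits

Binary symmetric channel: C = 1 − h₂(ε) where h₂ is the binary entropy function.
h₂(0.0219) = −0.0219·log₂0.0219 − 0.9781·log₂0.9781 = 0.1520.
C = 1 − 0.1520 = 0.8480 bits per channel use.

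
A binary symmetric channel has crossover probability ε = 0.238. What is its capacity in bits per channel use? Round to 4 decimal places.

Binary symmetric channel: C = 1 − h₂(ε) where h₂ is the binary entropy function.
h₂(0.238) = −0.238·log₂0.238 − 0.762·log₂0.762 = 0.7917.
C = 1 − 0.7917 = 0.2083 bits per channel use.

0.2083 bits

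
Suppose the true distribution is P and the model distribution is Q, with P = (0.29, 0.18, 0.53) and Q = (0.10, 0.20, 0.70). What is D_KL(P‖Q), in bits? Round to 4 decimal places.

0.2054 bits

D(P‖Q) = Σ p·log₂(p/q).
  0.29·log₂(0.29/0.10) = 0.44546
  0.18·log₂(0.18/0.20) = -0.02736
  0.53·log₂(0.53/0.70) = -0.21272
D(P‖Q) = 0.2054 bits.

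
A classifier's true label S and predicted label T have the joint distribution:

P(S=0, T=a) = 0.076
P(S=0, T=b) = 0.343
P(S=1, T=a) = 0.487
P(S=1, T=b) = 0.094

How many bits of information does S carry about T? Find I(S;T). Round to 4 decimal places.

0.3313 bits

Marginals: p(S) = (0.4190, 0.5810), p(T) = (0.5630, 0.4370).
I(S;T) = Σ p(x,y)·log₂[p(x,y)/(p(x)p(y))].
  (0,a): 0.076·log₂(0.3222) = -0.12419
  (0,b): 0.343·log₂(1.8733) = 0.31060
  (1,a): 0.487·log₂(1.4888) = 0.27962
  (1,b): 0.094·log₂(0.3702) = -0.13475
Sum = 0.3313 bits.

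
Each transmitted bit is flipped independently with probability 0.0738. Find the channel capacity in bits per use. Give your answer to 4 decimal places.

0.6201 bits

Binary symmetric channel: C = 1 − h₂(ε) where h₂ is the binary entropy function.
h₂(0.0738) = −0.0738·log₂0.0738 − 0.9262·log₂0.9262 = 0.3799.
C = 1 − 0.3799 = 0.6201 bits per channel use.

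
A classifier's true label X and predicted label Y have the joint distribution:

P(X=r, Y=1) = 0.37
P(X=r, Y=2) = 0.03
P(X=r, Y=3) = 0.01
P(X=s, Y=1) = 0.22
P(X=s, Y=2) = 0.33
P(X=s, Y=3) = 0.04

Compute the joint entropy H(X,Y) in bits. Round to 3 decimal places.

1.943 bits

H(X,Y) = −Σ p(x,y)·log₂ p(x,y) over all 6 cells.
  cell (r,1): −0.37·log₂0.37 = 0.5307
  cell (r,2): −0.03·log₂0.03 = 0.1518
  cell (r,3): −0.01·log₂0.01 = 0.0664
  cell (s,1): −0.22·log₂0.22 = 0.4806
  cell (s,2): −0.33·log₂0.33 = 0.5278
  cell (s,3): −0.04·log₂0.04 = 0.1858
Sum = 1.943 bits.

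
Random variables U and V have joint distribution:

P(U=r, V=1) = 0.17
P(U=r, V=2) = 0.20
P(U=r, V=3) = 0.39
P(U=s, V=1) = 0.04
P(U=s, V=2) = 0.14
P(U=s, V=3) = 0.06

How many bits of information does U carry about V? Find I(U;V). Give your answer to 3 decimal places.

0.060 bits

Marginals: p(U) = (0.7600, 0.2400), p(V) = (0.2100, 0.3400, 0.4500).
I(U;V) = Σ p(x,y)·log₂[p(x,y)/(p(x)p(y))].
  (r,1): 0.17·log₂(1.0652) = 0.0155
  (r,2): 0.20·log₂(0.7740) = -0.0739
  (r,3): 0.39·log₂(1.1404) = 0.0739
  (s,1): 0.04·log₂(0.7937) = -0.0133
  (s,2): 0.14·log₂(1.7157) = 0.1090
  (s,3): 0.06·log₂(0.5556) = -0.0509
Sum = 0.060 bits.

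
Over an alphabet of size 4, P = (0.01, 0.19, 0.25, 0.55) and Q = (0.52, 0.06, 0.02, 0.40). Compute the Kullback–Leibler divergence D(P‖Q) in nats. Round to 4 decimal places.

D(P‖Q) = Σ p·ln(p/q).
  0.01·ln(0.01/0.52) = -0.03951
  0.19·ln(0.19/0.06) = 0.21901
  0.25·ln(0.25/0.02) = 0.63143
  0.55·ln(0.55/0.40) = 0.17515
D(P‖Q) = 0.9861 nats.

0.9861 nats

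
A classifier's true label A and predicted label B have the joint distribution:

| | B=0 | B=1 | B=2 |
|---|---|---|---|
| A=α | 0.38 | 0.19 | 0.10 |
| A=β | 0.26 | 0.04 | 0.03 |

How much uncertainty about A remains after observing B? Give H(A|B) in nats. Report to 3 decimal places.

Marginals: p(A) = (0.6700, 0.3300), p(B) = (0.6400, 0.2300, 0.1300).
H(A|B) = Σ p(B) · H(A|B=·).
  B=0: p=0.6400, H(A|B=0) = 0.6755
  B=1: p=0.2300, H(A|B=1) = 0.4620
  B=2: p=0.1300, H(A|B=2) = 0.5402
Weighted sum = 0.609 nats.

0.609 nats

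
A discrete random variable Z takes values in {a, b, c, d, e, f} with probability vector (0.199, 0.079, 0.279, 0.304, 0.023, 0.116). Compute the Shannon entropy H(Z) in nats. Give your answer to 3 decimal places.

1.577 nats

H(Z) = −Σ p·ln p.
  −(0.199)·ln(0.199) = 0.3213
  −(0.079)·ln(0.079) = 0.2005
  −(0.279)·ln(0.279) = 0.3562
  −(0.304)·ln(0.304) = 0.3620
  −(0.023)·ln(0.023) = 0.0868
  −(0.116)·ln(0.116) = 0.2499
Sum: 0.3213 + 0.2005 + 0.3562 + 0.3620 + 0.0868 + 0.2499 = 1.577 nats.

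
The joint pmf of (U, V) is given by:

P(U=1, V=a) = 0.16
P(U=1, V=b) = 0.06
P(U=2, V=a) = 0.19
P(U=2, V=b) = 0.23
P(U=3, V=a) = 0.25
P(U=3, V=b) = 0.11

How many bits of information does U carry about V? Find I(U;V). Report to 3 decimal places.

Marginals: p(U) = (0.2200, 0.4200, 0.3600), p(V) = (0.6000, 0.4000).
I(U;V) = H(U) + H(V) − H(U,V).
H(U) = 1.5368, H(V) = 0.9710, H(U,V) = 2.4597.
I(U;V) = 1.5368 + 0.9710 − 2.4597 = 0.048 bits.

0.048 bits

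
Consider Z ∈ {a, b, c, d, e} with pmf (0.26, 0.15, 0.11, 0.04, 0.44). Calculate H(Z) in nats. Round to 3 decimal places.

1.368 nats

H(Z) = −Σ p·ln p.
  −(0.26)·ln(0.26) = 0.3502
  −(0.15)·ln(0.15) = 0.2846
  −(0.11)·ln(0.11) = 0.2428
  −(0.04)·ln(0.04) = 0.1288
  −(0.44)·ln(0.44) = 0.3612
Sum: 0.3502 + 0.2846 + 0.2428 + 0.1288 + 0.3612 = 1.368 nats.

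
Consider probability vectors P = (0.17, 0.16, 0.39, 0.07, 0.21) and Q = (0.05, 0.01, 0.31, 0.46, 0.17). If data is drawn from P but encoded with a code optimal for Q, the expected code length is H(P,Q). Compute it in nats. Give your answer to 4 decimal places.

2.1293 nats

H(P,Q) = −Σ p·ln q.
  −0.17·ln(0.05) = 0.50927
  −0.16·ln(0.01) = 0.73683
  −0.39·ln(0.31) = 0.45676
  −0.07·ln(0.46) = 0.05436
  −0.21·ln(0.17) = 0.37211
H(P,Q) = 2.1293 nats.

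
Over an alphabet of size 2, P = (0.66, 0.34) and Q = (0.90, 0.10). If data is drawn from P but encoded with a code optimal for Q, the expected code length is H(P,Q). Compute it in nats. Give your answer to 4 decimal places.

H(P,Q) = −Σ p·ln q.
  −0.66·ln(0.90) = 0.06954
  −0.34·ln(0.10) = 0.78288
H(P,Q) = 0.8524 nats.

0.8524 nats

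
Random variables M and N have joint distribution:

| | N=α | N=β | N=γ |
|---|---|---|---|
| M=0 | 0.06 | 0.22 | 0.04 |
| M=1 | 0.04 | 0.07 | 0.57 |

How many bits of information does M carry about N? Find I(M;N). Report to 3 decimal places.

Marginals: p(M) = (0.3200, 0.6800), p(N) = (0.1000, 0.2900, 0.6100).
I(M;N) = Σ p(x,y)·log₂[p(x,y)/(p(x)p(y))].
  (0,α): 0.06·log₂(1.8750) = 0.0544
  (0,β): 0.22·log₂(2.3707) = 0.2740
  (0,γ): 0.04·log₂(0.2049) = -0.0915
  (1,α): 0.04·log₂(0.5882) = -0.0306
  (1,β): 0.07·log₂(0.3550) = -0.1046
  (1,γ): 0.57·log₂(1.3742) = 0.2614
Sum = 0.363 bits.

0.363 bits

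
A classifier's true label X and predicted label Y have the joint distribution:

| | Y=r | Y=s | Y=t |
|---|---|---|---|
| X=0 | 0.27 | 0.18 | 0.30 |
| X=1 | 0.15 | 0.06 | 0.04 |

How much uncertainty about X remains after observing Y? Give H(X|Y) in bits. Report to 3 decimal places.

0.767 bits

Chain rule: H(X|Y) = H(X,Y) − H(Y).
Marginals: p(X) = (0.7500, 0.2500), p(Y) = (0.4200, 0.2400, 0.3400).
H(X,Y) = 2.3163 bits; H(Y) = 1.5490 bits.
H(X|Y) = 2.3163 − 1.5490 = 0.767 bits.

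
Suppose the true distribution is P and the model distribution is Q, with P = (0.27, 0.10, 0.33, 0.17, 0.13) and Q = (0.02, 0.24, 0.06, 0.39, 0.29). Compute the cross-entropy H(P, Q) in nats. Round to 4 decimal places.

2.4484 nats

H(P,Q) = −Σ p·ln q.
  −0.27·ln(0.02) = 1.05625
  −0.10·ln(0.24) = 0.14271
  −0.33·ln(0.06) = 0.92843
  −0.17·ln(0.39) = 0.16007
  −0.13·ln(0.29) = 0.16092
H(P,Q) = 2.4484 nats.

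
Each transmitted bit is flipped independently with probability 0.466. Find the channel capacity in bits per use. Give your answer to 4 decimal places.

0.0033 bits

Binary symmetric channel: C = 1 − h₂(ε) where h₂ is the binary entropy function.
h₂(0.466) = −0.466·log₂0.466 − 0.534·log₂0.534 = 0.9967.
C = 1 − 0.9967 = 0.0033 bits per channel use.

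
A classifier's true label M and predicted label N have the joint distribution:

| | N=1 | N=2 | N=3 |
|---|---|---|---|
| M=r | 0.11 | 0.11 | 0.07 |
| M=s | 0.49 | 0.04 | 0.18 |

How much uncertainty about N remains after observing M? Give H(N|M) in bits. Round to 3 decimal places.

Chain rule: H(N|M) = H(M,N) − H(M).
Marginals: p(M) = (0.2900, 0.7100), p(N) = (0.6000, 0.1500, 0.2500).
H(M,N) = 2.1045 bits; H(M) = 0.8687 bits.
H(N|M) = 2.1045 − 0.8687 = 1.236 bits.

1.236 bits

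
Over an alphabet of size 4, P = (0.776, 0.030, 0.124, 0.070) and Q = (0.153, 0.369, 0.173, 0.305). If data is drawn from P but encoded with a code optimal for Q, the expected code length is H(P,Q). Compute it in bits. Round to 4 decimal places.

H(P,Q) = −Σ p·log₂ q.
  −0.776·log₂(0.153) = 2.10172
  −0.030·log₂(0.369) = 0.04315
  −0.124·log₂(0.173) = 0.31386
  −0.070·log₂(0.305) = 0.11992
H(P,Q) = 2.5786 bits.

2.5786 bits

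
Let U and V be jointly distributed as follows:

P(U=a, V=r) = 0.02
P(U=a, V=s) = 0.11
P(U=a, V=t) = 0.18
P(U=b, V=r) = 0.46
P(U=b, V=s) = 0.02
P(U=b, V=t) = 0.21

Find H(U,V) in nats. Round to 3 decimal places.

1.393 nats

H(U,V) = −Σ p(x,y)·ln p(x,y) over all 6 cells.
  cell (a,r): −0.02·ln0.02 = 0.0782
  cell (a,s): −0.11·ln0.11 = 0.2428
  cell (a,t): −0.18·ln0.18 = 0.3087
  cell (b,r): −0.46·ln0.46 = 0.3572
  cell (b,s): −0.02·ln0.02 = 0.0782
  cell (b,t): −0.21·ln0.21 = 0.3277
Sum = 1.393 nats.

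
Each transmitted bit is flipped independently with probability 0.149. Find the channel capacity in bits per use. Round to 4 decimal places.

Binary symmetric channel: C = 1 − h₂(ε) where h₂ is the binary entropy function.
h₂(0.149) = −0.149·log₂0.149 − 0.851·log₂0.851 = 0.6073.
C = 1 − 0.6073 = 0.3927 bits per channel use.

0.3927 bits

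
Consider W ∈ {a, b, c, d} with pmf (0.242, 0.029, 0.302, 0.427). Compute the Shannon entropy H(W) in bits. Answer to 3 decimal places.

1.689 bits

H(W) = −Σ p·log₂ p.
  −(0.242)·log₂(0.242) = 0.4954
  −(0.029)·log₂(0.029) = 0.1481
  −(0.302)·log₂(0.302) = 0.5217
  −(0.427)·log₂(0.427) = 0.5242
Sum: 0.4954 + 0.1481 + 0.5217 + 0.5242 = 1.689 bits.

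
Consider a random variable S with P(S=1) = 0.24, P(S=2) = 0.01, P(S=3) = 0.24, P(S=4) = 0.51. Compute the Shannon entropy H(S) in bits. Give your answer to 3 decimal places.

1.550 bits

H(S) = −Σ p·log₂ p.
  −(0.24)·log₂(0.24) = 0.4941
  −(0.01)·log₂(0.01) = 0.0664
  −(0.24)·log₂(0.24) = 0.4941
  −(0.51)·log₂(0.51) = 0.4954
Sum: 0.4941 + 0.0664 + 0.4941 + 0.4954 = 1.550 bits.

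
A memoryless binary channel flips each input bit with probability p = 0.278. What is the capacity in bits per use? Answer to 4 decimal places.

Binary symmetric channel: C = 1 − h₂(ε) where h₂ is the binary entropy function.
h₂(0.278) = −0.278·log₂0.278 − 0.722·log₂0.722 = 0.8527.
C = 1 − 0.8527 = 0.1473 bits per channel use.

0.1473 bits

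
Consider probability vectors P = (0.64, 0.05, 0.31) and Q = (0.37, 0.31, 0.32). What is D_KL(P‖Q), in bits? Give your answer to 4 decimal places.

0.3601 bits

D(P‖Q) = Σ p·log₂(p/q).
  0.64·log₂(0.64/0.37) = 0.50595
  0.05·log₂(0.05/0.31) = -0.13161
  0.31·log₂(0.31/0.32) = -0.01420
D(P‖Q) = 0.3601 bits.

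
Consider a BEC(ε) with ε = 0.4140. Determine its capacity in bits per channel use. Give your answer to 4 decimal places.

Binary erasure channel: capacity C = 1 − ε.
C = 1 − 0.4140 = 0.5860 bits per channel use.

0.5860 bits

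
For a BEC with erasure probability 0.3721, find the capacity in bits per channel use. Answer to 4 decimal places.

Binary erasure channel: capacity C = 1 − ε.
C = 1 − 0.3721 = 0.6279 bits per channel use.

0.6279 bits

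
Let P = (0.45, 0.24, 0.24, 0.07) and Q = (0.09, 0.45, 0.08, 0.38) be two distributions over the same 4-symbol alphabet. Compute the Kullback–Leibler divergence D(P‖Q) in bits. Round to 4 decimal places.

D(P‖Q) = Σ p·log₂(p/q).
  0.45·log₂(0.45/0.09) = 1.04487
  0.24·log₂(0.24/0.45) = -0.21765
  0.24·log₂(0.24/0.08) = 0.38039
  0.07·log₂(0.07/0.38) = -0.17084
D(P‖Q) = 1.0368 bits.

1.0368 bits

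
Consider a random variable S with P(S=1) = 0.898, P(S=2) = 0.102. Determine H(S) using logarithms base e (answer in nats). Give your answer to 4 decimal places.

0.3295 nats

H(S) = −Σ p·ln p.
  −(0.898)·ln(0.898) = 0.09661
  −(0.102)·ln(0.102) = 0.23284
Sum: 0.09661 + 0.23284 = 0.3295 nats.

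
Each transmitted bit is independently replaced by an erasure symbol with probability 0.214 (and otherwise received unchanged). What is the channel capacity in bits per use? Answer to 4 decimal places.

0.7860 bits

Binary erasure channel: capacity C = 1 − ε.
C = 1 − 0.214 = 0.7860 bits per channel use.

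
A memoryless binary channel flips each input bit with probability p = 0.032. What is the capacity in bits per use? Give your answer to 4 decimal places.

Binary symmetric channel: C = 1 − h₂(ε) where h₂ is the binary entropy function.
h₂(0.032) = −0.032·log₂0.032 − 0.968·log₂0.968 = 0.2043.
C = 1 − 0.2043 = 0.7957 bits per channel use.

0.7957 bits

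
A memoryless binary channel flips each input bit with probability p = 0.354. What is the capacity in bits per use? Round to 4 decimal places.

Binary symmetric channel: C = 1 − h₂(ε) where h₂ is the binary entropy function.
h₂(0.354) = −0.354·log₂0.354 − 0.646·log₂0.646 = 0.9376.
C = 1 − 0.9376 = 0.0624 bits per channel use.

0.0624 bits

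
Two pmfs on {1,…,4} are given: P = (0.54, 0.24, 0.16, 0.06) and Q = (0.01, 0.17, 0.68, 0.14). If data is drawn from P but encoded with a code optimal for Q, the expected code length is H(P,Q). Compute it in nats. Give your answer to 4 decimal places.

H(P,Q) = −Σ p·ln q.
  −0.54·ln(0.01) = 2.48679
  −0.24·ln(0.17) = 0.42527
  −0.16·ln(0.68) = 0.06171
  −0.06·ln(0.14) = 0.11797
H(P,Q) = 3.0917 nats.

3.0917 nats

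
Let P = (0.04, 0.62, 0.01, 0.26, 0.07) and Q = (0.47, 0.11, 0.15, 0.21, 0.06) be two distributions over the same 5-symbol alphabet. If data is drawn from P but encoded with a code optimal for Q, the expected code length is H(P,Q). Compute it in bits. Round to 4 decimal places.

2.9148 bits

H(P,Q) = −Σ p·log₂ q.
  −0.04·log₂(0.47) = 0.04357
  −0.62·log₂(0.11) = 1.97434
  −0.01·log₂(0.15) = 0.02737
  −0.26·log₂(0.21) = 0.58540
  −0.07·log₂(0.06) = 0.28412
H(P,Q) = 2.9148 bits.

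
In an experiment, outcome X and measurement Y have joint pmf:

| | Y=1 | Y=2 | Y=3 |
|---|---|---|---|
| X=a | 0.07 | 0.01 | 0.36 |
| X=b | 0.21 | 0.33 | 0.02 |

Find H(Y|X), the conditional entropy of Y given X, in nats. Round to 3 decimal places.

0.686 nats

Marginals: p(X) = (0.4400, 0.5600), p(Y) = (0.2800, 0.3400, 0.3800).
H(Y|X) = Σ p(X) · H(Y|X=·).
  X=a: p=0.4400, H(Y|X=a) = 0.5426
  X=b: p=0.5600, H(Y|X=b) = 0.7985
Weighted sum = 0.686 nats.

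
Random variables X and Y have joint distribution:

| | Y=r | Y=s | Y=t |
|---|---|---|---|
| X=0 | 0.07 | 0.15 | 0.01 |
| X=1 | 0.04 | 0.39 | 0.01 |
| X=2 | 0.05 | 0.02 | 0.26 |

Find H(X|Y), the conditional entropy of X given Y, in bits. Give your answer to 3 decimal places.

Marginals: p(X) = (0.2300, 0.4400, 0.3300), p(Y) = (0.1600, 0.5600, 0.2800).
H(X|Y) = Σ p(Y) · H(X|Y=·).
  Y=r: p=0.1600, H(X|Y=r) = 1.5462
  Y=s: p=0.5600, H(X|Y=s) = 1.0442
  Y=t: p=0.2800, H(X|Y=t) = 0.4427
Weighted sum = 0.956 bits.

0.956 bits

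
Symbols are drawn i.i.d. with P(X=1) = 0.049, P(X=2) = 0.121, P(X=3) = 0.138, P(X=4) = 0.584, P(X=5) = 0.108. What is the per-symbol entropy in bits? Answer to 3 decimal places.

H(X) = −Σ p·log₂ p.
  −(0.049)·log₂(0.049) = 0.2132
  −(0.121)·log₂(0.121) = 0.3687
  −(0.138)·log₂(0.138) = 0.3943
  −(0.584)·log₂(0.584) = 0.4532
  −(0.108)·log₂(0.108) = 0.3468
Sum: 0.2132 + 0.3687 + 0.3943 + 0.4532 + 0.3468 = 1.776 bits.

1.776 bits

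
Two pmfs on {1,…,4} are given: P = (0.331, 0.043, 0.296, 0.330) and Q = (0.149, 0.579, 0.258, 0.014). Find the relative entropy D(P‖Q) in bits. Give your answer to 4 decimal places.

D(P‖Q) = Σ p·log₂(p/q).
  0.331·log₂(0.331/0.149) = 0.38115
  0.043·log₂(0.043/0.579) = -0.16130
  0.296·log₂(0.296/0.258) = 0.05867
  0.330·log₂(0.330/0.014) = 1.50446
D(P‖Q) = 1.7830 bits.

1.7830 bits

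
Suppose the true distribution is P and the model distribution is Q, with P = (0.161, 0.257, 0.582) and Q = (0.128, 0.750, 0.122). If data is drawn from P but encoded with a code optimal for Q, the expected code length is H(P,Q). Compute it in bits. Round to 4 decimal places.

2.3506 bits

H(P,Q) = −Σ p·log₂ q.
  −0.161·log₂(0.128) = 0.47749
  −0.257·log₂(0.750) = 0.10666
  −0.582·log₂(0.122) = 1.76640
H(P,Q) = 2.3506 bits.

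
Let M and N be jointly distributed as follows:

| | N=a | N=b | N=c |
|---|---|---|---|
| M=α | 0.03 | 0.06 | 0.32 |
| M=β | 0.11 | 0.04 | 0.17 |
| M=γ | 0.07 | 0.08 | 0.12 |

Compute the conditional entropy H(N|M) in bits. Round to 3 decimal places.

1.256 bits

Marginals: p(M) = (0.4100, 0.3200, 0.2700), p(N) = (0.2100, 0.1800, 0.6100).
H(N|M) = Σ p(M) · H(N|M=·).
  M=α: p=0.4100, H(N|M=α) = 0.9609
  M=β: p=0.3200, H(N|M=β) = 1.3894
  M=γ: p=0.2700, H(N|M=γ) = 1.5448
Weighted sum = 1.256 bits.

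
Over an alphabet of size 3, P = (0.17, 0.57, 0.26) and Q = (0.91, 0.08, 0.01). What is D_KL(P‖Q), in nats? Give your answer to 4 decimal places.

D(P‖Q) = Σ p·ln(p/q).
  0.17·ln(0.17/0.91) = -0.28520
  0.57·ln(0.57/0.08) = 1.11926
  0.26·ln(0.26/0.01) = 0.84711
D(P‖Q) = 1.6812 nats.

1.6812 nats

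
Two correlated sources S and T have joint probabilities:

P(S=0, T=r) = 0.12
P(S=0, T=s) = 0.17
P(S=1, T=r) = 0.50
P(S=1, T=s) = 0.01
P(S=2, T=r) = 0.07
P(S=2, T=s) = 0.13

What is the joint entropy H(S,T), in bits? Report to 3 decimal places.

2.019 bits

H(S,T) = −Σ p(x,y)·log₂ p(x,y) over all 6 cells.
  cell (0,r): −0.12·log₂0.12 = 0.3671
  cell (0,s): −0.17·log₂0.17 = 0.4346
  cell (1,r): −0.50·log₂0.50 = 0.5000
  cell (1,s): −0.01·log₂0.01 = 0.0664
  cell (2,r): −0.07·log₂0.07 = 0.2686
  cell (2,s): −0.13·log₂0.13 = 0.3826
Sum = 2.019 bits.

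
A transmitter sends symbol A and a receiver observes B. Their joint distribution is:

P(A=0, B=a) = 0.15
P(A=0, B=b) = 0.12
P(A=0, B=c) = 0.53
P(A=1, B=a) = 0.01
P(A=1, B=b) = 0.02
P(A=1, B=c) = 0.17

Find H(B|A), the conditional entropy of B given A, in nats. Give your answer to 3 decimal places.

Chain rule: H(B|A) = H(A,B) − H(A).
Marginals: p(A) = (0.8000, 0.2000), p(B) = (0.1600, 0.1400, 0.7000).
H(A,B) = 1.3010 nats; H(A) = 0.5004 nats.
H(B|A) = 1.3010 − 0.5004 = 0.801 nats.

0.801 nats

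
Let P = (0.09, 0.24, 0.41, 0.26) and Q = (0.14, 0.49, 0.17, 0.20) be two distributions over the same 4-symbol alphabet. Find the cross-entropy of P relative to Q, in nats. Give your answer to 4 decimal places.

H(P,Q) = −Σ p·ln q.
  −0.09·ln(0.14) = 0.17695
  −0.24·ln(0.49) = 0.17120
  −0.41·ln(0.17) = 0.72650
  −0.26·ln(0.20) = 0.41845
H(P,Q) = 1.4931 nats.

1.4931 nats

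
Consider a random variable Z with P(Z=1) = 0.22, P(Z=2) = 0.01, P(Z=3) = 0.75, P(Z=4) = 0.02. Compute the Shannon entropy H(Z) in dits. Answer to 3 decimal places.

H(Z) = −Σ p·log₁₀ p.
  −(0.22)·log₁₀(0.22) = 0.1447
  −(0.01)·log₁₀(0.01) = 0.0200
  −(0.75)·log₁₀(0.75) = 0.0937
  −(0.02)·log₁₀(0.02) = 0.0340
Sum: 0.1447 + 0.0200 + 0.0937 + 0.0340 = 0.292 dits.

0.292 dits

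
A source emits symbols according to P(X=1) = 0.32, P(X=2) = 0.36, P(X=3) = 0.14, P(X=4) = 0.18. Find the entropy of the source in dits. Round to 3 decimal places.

H(X) = −Σ p·log₁₀ p.
  −(0.32)·log₁₀(0.32) = 0.1584
  −(0.36)·log₁₀(0.36) = 0.1597
  −(0.14)·log₁₀(0.14) = 0.1195
  −(0.18)·log₁₀(0.18) = 0.1341
Sum: 0.1584 + 0.1597 + 0.1195 + 0.1341 = 0.572 dits.

0.572 dits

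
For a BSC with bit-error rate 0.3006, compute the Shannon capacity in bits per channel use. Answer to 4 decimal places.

0.1180 bits

Binary symmetric channel: C = 1 − h₂(ε) where h₂ is the binary entropy function.
h₂(0.3006) = −0.3006·log₂0.3006 − 0.6994·log₂0.6994 = 0.8820.
C = 1 − 0.8820 = 0.1180 bits per channel use.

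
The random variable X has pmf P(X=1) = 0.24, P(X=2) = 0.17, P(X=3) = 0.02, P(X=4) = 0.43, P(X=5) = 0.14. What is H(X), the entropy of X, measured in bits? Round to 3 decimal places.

H(X) = −Σ p·log₂ p.
  −(0.24)·log₂(0.24) = 0.4941
  −(0.17)·log₂(0.17) = 0.4346
  −(0.02)·log₂(0.02) = 0.1129
  −(0.43)·log₂(0.43) = 0.5236
  −(0.14)·log₂(0.14) = 0.3971
Sum: 0.4941 + 0.4346 + 0.1129 + 0.5236 + 0.3971 = 1.962 bits.

1.962 bits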